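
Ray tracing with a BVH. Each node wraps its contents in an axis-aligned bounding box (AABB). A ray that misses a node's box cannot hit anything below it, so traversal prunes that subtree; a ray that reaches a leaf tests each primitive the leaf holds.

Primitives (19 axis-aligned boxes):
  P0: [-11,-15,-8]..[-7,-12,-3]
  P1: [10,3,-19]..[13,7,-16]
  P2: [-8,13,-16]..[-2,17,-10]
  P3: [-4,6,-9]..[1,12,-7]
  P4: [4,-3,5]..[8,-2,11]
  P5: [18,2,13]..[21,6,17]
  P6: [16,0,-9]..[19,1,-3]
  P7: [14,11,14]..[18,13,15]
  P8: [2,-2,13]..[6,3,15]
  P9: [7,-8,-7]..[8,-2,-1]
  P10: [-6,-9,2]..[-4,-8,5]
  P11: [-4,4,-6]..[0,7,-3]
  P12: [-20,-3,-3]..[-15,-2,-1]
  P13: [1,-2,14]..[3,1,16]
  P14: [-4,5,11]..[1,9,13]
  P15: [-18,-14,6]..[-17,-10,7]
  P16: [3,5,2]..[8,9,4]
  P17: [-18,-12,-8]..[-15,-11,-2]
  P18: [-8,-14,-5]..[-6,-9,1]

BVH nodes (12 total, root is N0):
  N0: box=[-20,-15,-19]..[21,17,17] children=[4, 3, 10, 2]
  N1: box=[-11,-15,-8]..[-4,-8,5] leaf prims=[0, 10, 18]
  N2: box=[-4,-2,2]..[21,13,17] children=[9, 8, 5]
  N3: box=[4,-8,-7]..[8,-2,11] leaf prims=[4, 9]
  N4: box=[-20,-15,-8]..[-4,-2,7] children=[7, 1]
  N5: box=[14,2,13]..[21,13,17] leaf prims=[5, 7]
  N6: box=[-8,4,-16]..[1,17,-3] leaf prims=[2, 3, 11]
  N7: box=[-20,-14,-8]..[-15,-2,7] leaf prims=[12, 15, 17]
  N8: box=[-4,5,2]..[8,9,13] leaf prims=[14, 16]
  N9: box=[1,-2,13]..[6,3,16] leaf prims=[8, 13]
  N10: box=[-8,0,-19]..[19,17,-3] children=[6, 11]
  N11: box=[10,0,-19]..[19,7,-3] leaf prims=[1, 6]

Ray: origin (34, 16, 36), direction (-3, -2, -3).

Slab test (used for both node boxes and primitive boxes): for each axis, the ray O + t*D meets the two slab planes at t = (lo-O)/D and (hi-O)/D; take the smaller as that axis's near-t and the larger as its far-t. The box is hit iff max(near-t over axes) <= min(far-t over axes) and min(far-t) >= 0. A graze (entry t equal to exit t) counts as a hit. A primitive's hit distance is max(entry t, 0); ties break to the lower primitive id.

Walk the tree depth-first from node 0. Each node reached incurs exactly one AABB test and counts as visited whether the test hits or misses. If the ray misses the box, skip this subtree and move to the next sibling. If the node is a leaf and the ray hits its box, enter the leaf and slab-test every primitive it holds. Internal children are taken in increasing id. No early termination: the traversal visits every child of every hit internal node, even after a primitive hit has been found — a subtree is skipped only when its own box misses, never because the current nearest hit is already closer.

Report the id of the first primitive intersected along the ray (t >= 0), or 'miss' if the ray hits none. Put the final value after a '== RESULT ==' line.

Walk:
N0 x:[13/3,18] y:[-1/2,31/2] z:[19/3,55/3] -> hit [19/3,31/2], descend [2, 3, 4, 10]
  N2 x:[13/3,38/3] y:[3/2,9] z:[19/3,34/3] -> hit [19/3,9], descend [5, 8, 9]
    N5 x:[13/3,20/3] y:[3/2,7] z:[19/3,23/3] -> hit [19/3,20/3] leaf, test {P5(miss), P7(miss)}
    N8 x:[26/3,38/3] y:[7/2,11/2] z:[23/3,34/3] -> miss, prune
    N9 x:[28/3,11] y:[13/2,9] z:[20/3,23/3] -> miss, prune
  N3 x:[26/3,10] y:[9,12] z:[25/3,43/3] -> hit [9,10] leaf, test {P4@t=9, P9(miss)}
  N4 x:[38/3,18] y:[9,31/2] z:[29/3,44/3] -> hit [38/3,44/3], descend [1, 7]
    N1 x:[38/3,15] y:[12,31/2] z:[31/3,44/3] -> hit [38/3,44/3] leaf, test {P0@t=14, P10(miss), P18@t=40/3}
    N7 x:[49/3,18] y:[9,15] z:[29/3,44/3] -> miss, prune
  N10 x:[5,14] y:[-1/2,8] z:[13,55/3] -> miss, prune

Visited [0, 2, 5, 8, 9, 3, 4, 1, 7, 10]. Tests: 10 box, 3 leaf. Nearest: P4.

== RESULT ==
4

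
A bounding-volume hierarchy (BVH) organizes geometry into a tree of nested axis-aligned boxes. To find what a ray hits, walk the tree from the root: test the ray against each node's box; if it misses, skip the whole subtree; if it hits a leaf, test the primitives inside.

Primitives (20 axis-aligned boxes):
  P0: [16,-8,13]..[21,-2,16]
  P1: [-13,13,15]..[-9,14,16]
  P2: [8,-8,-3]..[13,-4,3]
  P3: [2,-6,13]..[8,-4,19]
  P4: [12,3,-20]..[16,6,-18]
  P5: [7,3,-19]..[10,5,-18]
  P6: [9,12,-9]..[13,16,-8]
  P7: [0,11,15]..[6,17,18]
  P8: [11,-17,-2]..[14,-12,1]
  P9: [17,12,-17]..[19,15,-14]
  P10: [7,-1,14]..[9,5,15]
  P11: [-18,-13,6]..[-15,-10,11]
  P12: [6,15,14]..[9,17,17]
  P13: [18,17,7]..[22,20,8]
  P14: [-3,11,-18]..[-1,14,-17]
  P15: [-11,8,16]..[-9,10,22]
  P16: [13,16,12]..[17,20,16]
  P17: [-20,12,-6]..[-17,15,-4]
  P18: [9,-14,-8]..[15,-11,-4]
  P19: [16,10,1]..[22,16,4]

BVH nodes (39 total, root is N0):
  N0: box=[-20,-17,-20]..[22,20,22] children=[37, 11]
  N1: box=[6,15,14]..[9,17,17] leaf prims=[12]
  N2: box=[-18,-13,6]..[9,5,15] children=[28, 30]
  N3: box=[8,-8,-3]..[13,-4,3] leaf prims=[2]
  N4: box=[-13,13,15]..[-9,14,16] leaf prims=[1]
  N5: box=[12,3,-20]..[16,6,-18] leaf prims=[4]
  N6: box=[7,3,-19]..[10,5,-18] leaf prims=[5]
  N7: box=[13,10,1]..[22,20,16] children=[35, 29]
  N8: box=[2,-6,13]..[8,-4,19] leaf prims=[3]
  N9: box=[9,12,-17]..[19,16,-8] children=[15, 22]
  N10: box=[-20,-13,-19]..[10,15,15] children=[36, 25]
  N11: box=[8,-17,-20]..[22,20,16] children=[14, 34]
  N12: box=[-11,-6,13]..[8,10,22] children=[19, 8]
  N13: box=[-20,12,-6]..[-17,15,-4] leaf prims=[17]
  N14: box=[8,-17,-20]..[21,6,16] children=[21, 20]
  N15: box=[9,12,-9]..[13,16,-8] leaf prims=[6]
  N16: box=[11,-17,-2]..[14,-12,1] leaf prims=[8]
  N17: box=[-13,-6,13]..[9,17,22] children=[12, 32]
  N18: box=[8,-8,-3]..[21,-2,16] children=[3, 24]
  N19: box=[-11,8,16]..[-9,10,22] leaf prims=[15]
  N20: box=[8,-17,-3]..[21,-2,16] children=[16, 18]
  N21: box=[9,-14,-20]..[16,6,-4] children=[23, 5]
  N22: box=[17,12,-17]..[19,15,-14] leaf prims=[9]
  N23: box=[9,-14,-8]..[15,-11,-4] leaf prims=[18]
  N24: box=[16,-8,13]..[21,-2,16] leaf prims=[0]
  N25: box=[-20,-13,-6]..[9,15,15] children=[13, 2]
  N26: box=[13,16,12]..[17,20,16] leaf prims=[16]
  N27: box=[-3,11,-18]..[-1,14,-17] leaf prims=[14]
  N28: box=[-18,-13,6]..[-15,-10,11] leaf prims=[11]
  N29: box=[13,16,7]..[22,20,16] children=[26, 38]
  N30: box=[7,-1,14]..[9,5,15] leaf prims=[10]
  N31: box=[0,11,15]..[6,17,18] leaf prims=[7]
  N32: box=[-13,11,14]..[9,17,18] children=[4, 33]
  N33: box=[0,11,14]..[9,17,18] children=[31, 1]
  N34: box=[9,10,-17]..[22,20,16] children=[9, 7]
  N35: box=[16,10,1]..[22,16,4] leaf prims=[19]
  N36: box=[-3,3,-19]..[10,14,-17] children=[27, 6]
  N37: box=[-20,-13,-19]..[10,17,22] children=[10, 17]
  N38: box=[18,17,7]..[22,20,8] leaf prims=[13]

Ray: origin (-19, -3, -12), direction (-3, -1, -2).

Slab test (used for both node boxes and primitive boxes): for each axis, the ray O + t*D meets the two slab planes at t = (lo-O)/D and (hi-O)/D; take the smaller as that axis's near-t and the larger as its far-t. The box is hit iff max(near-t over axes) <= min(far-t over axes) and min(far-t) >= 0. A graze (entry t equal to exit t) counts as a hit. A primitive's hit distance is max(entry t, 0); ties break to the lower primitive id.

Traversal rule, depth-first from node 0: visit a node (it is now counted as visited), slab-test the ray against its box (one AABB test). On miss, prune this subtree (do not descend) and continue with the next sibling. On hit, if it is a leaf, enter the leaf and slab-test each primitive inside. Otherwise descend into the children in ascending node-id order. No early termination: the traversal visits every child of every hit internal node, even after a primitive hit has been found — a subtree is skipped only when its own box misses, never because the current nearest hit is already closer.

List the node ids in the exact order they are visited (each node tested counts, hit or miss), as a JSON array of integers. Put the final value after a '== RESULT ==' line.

Walk:
N0 x:[-41/3,1/3] y:[-23,14] z:[-17,4] -> hit [-41/3,1/3], descend [11, 37]
  N11 x:[-41/3,-9] y:[-23,14] z:[-14,4] -> miss, prune
  N37 x:[-29/3,1/3] y:[-20,10] z:[-17,7/2] -> hit [-29/3,1/3], descend [10, 17]
    N10 x:[-29/3,1/3] y:[-18,10] z:[-27/2,7/2] -> hit [-29/3,1/3], descend [25, 36]
      N25 x:[-28/3,1/3] y:[-18,10] z:[-27/2,-3] -> miss, prune
      N36 x:[-29/3,-16/3] y:[-17,-6] z:[5/2,7/2] -> miss, prune
    N17 x:[-28/3,-2] y:[-20,3] z:[-17,-25/2] -> miss, prune

7 AABB tests over nodes [0, 11, 37, 10, 25, 36, 17]; 0 leaves entered; closest miss.

== RESULT ==
[0, 11, 37, 10, 25, 36, 17]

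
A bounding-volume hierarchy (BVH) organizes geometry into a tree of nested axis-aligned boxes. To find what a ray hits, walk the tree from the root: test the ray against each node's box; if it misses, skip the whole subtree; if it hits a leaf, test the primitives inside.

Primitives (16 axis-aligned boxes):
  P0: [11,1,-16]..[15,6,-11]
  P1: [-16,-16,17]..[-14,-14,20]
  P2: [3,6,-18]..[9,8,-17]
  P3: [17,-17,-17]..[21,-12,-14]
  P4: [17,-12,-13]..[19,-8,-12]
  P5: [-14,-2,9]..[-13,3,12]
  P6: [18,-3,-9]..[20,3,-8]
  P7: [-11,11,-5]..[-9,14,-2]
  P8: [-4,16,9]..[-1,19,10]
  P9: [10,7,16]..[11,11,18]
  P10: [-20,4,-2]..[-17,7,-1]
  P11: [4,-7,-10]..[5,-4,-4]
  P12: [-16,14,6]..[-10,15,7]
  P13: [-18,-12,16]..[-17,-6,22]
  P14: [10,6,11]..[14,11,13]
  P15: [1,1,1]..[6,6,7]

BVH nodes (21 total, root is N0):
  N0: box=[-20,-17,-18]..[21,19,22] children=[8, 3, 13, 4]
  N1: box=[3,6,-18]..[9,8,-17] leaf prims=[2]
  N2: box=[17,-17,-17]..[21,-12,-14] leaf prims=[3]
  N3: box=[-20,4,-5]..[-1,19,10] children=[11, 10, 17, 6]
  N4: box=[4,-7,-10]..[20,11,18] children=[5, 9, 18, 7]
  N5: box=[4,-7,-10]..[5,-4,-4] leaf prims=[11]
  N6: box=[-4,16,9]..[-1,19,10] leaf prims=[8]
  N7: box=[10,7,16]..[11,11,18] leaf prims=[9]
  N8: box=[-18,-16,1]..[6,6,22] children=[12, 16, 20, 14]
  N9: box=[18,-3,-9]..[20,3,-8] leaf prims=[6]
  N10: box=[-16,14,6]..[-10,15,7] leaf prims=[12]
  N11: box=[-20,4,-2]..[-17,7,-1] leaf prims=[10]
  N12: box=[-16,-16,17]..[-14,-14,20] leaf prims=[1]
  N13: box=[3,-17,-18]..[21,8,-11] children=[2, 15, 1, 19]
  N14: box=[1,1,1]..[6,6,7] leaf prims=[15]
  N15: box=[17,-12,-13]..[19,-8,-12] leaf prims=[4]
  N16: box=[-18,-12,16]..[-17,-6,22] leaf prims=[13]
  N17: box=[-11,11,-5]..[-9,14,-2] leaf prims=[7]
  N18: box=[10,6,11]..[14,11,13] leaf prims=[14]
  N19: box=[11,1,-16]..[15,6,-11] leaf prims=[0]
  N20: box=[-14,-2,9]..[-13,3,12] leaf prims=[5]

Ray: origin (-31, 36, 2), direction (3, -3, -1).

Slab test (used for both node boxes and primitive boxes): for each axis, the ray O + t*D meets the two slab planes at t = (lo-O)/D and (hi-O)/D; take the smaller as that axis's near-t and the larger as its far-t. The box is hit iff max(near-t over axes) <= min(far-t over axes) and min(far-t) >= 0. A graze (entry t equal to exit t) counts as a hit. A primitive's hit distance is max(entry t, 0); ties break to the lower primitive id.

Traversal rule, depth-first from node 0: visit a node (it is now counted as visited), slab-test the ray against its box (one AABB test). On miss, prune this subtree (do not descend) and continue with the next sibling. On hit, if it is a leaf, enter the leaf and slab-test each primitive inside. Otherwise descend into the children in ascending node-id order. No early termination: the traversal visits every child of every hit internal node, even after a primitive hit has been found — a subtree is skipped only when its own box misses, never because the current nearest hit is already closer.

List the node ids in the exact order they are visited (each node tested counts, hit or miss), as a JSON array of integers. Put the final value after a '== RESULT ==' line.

Traverse from the root:
N0 x:[11/3,52/3] y:[17/3,53/3] z:[-20,20] -> hit [17/3,52/3], descend [3, 4, 8, 13]
  N3 x:[11/3,10] y:[17/3,32/3] z:[-8,7] -> hit [17/3,7], descend [6, 10, 11, 17]
    N6 x:[9,10] y:[17/3,20/3] z:[-8,-7] -> miss, prune
    N10 x:[5,7] y:[7,22/3] z:[-5,-4] -> miss, prune
    N11 x:[11/3,14/3] y:[29/3,32/3] z:[3,4] -> miss, prune
    N17 x:[20/3,22/3] y:[22/3,25/3] z:[4,7] -> miss, prune
  N4 x:[35/3,17] y:[25/3,43/3] z:[-16,12] -> hit [35/3,12], descend [5, 7, 9, 18]
    N5 x:[35/3,12] y:[40/3,43/3] z:[6,12] -> miss, prune
    N7 x:[41/3,14] y:[25/3,29/3] z:[-16,-14] -> miss, prune
    N9 x:[49/3,17] y:[11,13] z:[10,11] -> miss, prune
    N18 x:[41/3,15] y:[25/3,10] z:[-11,-9] -> miss, prune
  N8 x:[13/3,37/3] y:[10,52/3] z:[-20,1] -> miss, prune
  N13 x:[34/3,52/3] y:[28/3,53/3] z:[13,20] -> hit [13,52/3], descend [1, 2, 15, 19]
    N1 x:[34/3,40/3] y:[28/3,10] z:[19,20] -> miss, prune
    N2 x:[16,52/3] y:[16,53/3] z:[16,19] -> hit [16,52/3] leaf, test {P3@t=16}
    N15 x:[16,50/3] y:[44/3,16] z:[14,15] -> miss, prune
    N19 x:[14,46/3] y:[10,35/3] z:[13,18] -> miss, prune

Summary -> nodes [0, 3, 6, 10, 11, 17, 4, 5, 7, 9, 18, 8, 13, 1, 2, 15, 19]; box-tests=17; leaf-entries=1; first=P3

== RESULT ==
[0, 3, 6, 10, 11, 17, 4, 5, 7, 9, 18, 8, 13, 1, 2, 15, 19]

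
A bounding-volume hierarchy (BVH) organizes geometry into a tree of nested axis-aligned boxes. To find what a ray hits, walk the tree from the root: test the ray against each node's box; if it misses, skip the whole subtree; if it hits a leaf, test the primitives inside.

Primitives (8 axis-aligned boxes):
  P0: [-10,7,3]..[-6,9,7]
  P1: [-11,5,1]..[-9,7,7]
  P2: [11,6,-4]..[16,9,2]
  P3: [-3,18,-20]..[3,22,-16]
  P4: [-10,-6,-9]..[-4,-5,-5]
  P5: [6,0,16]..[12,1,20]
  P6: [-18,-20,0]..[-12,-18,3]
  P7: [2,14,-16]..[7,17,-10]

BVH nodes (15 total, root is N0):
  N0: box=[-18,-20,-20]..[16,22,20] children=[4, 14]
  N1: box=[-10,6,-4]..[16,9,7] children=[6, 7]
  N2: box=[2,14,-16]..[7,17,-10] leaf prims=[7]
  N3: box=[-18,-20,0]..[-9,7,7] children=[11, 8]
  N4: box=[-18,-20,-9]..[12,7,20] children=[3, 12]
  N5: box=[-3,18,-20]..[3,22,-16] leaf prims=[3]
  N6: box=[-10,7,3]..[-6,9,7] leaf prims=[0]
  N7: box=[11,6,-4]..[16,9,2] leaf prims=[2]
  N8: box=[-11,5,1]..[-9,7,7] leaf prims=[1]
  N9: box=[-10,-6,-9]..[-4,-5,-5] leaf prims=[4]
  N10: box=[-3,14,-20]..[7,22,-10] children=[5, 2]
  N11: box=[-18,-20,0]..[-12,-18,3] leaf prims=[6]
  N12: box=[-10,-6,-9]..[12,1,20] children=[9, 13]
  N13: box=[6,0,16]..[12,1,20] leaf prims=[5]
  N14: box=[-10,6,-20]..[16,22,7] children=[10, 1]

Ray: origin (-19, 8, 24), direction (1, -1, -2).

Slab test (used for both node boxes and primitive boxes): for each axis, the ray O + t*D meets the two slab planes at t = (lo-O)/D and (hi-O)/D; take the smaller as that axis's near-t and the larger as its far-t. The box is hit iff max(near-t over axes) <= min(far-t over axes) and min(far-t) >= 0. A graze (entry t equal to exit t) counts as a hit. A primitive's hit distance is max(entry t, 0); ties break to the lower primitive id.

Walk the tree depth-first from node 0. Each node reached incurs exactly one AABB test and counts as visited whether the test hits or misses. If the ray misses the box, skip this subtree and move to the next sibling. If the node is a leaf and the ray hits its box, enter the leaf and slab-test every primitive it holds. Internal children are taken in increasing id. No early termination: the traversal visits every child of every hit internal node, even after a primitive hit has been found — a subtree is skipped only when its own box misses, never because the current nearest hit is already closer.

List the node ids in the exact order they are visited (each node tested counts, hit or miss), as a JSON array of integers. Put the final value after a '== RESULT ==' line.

Traverse from the root:
N0 x:[1,35] y:[-14,28] z:[2,22] -> hit [2,22], descend [4, 14]
  N4 x:[1,31] y:[1,28] z:[2,33/2] -> hit [2,33/2], descend [3, 12]
    N3 x:[1,10] y:[1,28] z:[17/2,12] -> hit [17/2,10], descend [8, 11]
      N8 x:[8,10] y:[1,3] z:[17/2,23/2] -> miss, prune
      N11 x:[1,7] y:[26,28] z:[21/2,12] -> miss, prune
    N12 x:[9,31] y:[7,14] z:[2,33/2] -> hit [9,14], descend [9, 13]
      N9 x:[9,15] y:[13,14] z:[29/2,33/2] -> miss, prune
      N13 x:[25,31] y:[7,8] z:[2,4] -> miss, prune
  N14 x:[9,35] y:[-14,2] z:[17/2,22] -> miss, prune

9 AABB tests over nodes [0, 4, 3, 8, 11, 12, 9, 13, 14]; 0 leaves entered; closest miss.

== RESULT ==
[0, 4, 3, 8, 11, 12, 9, 13, 14]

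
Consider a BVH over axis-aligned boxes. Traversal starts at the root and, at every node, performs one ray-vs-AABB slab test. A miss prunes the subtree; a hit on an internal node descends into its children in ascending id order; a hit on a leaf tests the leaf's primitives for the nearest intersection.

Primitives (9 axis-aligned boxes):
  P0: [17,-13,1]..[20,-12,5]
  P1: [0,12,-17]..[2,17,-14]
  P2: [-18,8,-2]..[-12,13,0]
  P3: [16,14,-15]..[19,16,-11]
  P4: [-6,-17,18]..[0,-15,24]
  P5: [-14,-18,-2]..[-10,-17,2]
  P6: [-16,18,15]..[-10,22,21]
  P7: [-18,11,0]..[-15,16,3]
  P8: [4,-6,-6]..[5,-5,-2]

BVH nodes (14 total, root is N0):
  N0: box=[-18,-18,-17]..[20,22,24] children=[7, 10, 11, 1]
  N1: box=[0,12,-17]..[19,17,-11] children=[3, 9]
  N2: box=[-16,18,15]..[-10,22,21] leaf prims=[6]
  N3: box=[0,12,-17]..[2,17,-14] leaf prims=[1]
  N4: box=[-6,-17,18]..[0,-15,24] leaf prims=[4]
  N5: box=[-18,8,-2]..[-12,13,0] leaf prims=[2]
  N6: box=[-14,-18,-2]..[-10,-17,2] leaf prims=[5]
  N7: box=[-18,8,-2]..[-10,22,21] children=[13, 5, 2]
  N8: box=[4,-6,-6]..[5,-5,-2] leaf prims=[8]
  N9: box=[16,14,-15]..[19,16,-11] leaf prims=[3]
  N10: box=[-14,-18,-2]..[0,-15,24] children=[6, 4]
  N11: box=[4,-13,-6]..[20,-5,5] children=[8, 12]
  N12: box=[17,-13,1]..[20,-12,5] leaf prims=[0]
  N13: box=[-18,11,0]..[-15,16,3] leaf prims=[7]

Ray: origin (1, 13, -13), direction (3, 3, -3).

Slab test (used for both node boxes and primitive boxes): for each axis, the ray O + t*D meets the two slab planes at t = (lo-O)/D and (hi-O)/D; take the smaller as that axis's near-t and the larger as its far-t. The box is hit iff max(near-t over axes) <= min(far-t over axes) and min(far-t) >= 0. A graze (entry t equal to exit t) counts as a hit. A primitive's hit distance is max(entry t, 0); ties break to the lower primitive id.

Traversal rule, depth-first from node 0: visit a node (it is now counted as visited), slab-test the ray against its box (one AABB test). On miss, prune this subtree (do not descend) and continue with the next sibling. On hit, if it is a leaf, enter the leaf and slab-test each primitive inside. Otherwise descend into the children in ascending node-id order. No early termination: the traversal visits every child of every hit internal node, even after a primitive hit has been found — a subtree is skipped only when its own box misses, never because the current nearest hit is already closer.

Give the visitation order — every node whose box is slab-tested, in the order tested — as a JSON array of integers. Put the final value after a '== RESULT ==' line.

Traverse from the root:
N0 x:[-19/3,19/3] y:[-31/3,3] z:[-37/3,4/3] -> hit [-19/3,4/3], descend [1, 7, 10, 11]
  N1 x:[-1/3,6] y:[-1/3,4/3] z:[-2/3,4/3] -> hit [-1/3,4/3], descend [3, 9]
    N3 x:[-1/3,1/3] y:[-1/3,4/3] z:[1/3,4/3] -> hit [1/3,1/3] leaf, test {P1@t=1/3}
    N9 x:[5,6] y:[1/3,1] z:[-2/3,2/3] -> miss, prune
  N7 x:[-19/3,-11/3] y:[-5/3,3] z:[-34/3,-11/3] -> miss, prune
  N10 x:[-5,-1/3] y:[-31/3,-28/3] z:[-37/3,-11/3] -> miss, prune
  N11 x:[1,19/3] y:[-26/3,-6] z:[-6,-7/3] -> miss, prune

Visited [0, 1, 3, 9, 7, 10, 11]. Tests: 7 box, 1 leaf. Nearest: P1.

== RESULT ==
[0, 1, 3, 9, 7, 10, 11]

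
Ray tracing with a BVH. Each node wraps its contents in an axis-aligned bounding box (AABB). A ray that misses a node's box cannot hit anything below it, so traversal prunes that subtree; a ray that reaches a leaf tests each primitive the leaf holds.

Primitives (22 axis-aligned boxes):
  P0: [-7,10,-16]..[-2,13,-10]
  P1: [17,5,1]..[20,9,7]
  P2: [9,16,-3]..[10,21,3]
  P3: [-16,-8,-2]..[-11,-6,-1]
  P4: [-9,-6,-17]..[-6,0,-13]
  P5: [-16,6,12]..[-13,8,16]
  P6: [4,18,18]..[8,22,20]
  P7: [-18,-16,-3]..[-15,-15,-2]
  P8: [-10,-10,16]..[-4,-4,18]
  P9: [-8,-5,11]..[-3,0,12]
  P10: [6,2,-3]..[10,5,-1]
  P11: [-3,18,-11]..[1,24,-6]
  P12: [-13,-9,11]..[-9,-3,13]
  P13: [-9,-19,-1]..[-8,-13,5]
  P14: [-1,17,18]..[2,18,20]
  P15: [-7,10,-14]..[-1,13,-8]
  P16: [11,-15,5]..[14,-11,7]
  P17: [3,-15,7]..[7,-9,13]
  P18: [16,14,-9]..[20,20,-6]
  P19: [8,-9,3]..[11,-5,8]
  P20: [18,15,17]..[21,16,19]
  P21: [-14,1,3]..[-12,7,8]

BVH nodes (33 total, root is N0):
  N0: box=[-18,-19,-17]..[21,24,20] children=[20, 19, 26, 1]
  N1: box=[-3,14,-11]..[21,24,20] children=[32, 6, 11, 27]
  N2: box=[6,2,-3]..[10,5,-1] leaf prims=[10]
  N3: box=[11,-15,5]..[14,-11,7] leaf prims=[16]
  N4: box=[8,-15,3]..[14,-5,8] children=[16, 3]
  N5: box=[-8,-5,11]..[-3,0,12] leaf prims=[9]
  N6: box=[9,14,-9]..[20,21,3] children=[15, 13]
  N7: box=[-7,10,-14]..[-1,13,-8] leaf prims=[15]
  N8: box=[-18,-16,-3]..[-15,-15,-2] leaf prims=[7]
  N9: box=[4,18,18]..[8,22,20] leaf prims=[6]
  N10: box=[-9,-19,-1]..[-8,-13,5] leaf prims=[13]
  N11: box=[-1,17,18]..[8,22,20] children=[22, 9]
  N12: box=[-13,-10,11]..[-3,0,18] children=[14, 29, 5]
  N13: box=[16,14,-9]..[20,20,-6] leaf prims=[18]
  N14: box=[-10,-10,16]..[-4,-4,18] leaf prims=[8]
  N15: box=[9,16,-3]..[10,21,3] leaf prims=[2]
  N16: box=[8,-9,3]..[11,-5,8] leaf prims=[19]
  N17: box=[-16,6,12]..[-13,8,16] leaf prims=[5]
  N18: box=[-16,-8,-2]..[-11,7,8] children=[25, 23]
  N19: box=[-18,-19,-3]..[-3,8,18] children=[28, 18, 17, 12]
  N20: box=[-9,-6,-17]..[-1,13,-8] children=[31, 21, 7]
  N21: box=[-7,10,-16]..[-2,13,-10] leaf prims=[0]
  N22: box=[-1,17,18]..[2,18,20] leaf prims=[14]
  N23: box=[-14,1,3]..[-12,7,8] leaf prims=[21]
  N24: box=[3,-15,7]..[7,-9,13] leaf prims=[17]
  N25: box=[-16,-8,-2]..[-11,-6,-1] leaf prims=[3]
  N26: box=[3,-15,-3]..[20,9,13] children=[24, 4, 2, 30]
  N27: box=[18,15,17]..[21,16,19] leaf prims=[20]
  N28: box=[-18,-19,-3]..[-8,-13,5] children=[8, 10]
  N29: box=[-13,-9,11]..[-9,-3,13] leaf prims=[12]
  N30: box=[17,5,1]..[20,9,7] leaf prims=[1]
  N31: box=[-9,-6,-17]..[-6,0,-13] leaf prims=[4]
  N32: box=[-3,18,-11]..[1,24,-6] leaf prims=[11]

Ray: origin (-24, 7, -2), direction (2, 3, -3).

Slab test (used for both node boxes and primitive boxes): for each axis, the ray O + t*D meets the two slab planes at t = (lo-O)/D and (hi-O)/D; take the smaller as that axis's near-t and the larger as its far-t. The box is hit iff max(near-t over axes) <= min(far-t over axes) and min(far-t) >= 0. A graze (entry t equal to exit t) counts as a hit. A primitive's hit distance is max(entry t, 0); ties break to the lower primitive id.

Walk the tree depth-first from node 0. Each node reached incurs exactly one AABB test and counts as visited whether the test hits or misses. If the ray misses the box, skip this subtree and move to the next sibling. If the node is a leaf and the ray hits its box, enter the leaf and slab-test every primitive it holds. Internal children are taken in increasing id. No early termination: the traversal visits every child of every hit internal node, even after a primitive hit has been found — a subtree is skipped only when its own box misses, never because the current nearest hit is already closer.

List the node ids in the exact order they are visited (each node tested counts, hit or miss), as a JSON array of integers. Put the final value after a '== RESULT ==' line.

Traverse from the root:
N0 x:[3,45/2] y:[-26/3,17/3] z:[-22/3,5] -> hit [3,5], descend [1, 19, 20, 26]
  N1 x:[21/2,45/2] y:[7/3,17/3] z:[-22/3,3] -> miss, prune
  N19 x:[3,21/2] y:[-26/3,1/3] z:[-20/3,1/3] -> miss, prune
  N20 x:[15/2,23/2] y:[-13/3,2] z:[2,5] -> miss, prune
  N26 x:[27/2,22] y:[-22/3,2/3] z:[-5,1/3] -> miss, prune

Summary -> nodes [0, 1, 19, 20, 26]; box-tests=5; leaf-entries=0; first=miss

== RESULT ==
[0, 1, 19, 20, 26]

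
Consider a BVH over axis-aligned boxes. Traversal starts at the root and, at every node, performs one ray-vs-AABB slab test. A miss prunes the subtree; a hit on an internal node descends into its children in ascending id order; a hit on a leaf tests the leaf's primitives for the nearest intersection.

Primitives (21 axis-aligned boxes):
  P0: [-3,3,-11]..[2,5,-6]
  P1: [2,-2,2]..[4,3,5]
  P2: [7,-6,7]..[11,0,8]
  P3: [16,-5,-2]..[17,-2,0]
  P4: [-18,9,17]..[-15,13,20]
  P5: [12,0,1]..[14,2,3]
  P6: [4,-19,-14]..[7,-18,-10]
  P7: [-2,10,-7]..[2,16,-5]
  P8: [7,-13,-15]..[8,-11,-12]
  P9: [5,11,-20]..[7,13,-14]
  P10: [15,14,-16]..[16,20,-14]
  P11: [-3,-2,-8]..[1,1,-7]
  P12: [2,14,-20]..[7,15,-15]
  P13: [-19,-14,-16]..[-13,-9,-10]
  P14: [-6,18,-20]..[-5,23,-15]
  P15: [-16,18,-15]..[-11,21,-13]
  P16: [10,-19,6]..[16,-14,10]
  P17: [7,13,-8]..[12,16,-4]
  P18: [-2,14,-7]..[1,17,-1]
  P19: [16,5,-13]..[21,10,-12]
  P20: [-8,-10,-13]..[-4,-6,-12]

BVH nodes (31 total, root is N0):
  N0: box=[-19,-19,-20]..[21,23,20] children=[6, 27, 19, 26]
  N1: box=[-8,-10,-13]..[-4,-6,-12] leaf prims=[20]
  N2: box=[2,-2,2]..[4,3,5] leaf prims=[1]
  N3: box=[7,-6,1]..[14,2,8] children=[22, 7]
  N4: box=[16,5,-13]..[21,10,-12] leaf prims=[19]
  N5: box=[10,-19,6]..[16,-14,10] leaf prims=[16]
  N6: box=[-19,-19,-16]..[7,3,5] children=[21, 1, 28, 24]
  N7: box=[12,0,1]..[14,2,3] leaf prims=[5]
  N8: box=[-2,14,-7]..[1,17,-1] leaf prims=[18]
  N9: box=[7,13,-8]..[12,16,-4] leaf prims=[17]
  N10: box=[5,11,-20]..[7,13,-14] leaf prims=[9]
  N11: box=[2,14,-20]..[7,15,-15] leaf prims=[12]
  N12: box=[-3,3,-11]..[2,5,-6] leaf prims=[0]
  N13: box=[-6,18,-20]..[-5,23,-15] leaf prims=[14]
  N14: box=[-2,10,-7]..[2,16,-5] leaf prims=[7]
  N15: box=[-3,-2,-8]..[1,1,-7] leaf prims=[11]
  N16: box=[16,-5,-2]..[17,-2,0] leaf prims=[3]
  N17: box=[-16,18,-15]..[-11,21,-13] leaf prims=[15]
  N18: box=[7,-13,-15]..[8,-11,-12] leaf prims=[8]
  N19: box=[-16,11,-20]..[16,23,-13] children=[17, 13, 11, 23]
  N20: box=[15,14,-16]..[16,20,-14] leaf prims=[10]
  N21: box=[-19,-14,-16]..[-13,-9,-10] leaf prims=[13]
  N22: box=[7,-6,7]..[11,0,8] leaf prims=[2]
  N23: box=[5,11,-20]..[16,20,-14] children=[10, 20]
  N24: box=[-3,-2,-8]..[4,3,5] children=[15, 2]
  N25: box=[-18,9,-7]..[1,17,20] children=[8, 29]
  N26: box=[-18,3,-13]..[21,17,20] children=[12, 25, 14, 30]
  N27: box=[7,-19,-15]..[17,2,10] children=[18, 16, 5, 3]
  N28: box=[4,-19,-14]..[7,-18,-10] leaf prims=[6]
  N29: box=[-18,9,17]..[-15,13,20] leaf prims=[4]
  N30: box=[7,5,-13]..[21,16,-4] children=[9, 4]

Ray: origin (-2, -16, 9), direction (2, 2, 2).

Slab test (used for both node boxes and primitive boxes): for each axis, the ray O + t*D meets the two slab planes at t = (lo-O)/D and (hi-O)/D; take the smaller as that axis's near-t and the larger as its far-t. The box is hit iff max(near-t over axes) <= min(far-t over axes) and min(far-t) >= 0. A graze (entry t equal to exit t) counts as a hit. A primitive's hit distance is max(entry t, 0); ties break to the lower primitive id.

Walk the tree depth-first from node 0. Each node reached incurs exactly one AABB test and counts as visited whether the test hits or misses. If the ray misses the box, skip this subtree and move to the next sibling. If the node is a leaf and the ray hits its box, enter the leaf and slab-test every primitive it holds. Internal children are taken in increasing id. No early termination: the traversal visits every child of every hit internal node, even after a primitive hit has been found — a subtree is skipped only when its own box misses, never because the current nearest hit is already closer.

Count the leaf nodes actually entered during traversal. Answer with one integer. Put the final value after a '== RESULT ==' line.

Trace the traversal:
N0 x:[-17/2,23/2] y:[-3/2,39/2] z:[-29/2,11/2] -> hit [-3/2,11/2], descend [6, 19, 26, 27]
  N6 x:[-17/2,9/2] y:[-3/2,19/2] z:[-25/2,-2] -> miss, prune
  N19 x:[-7,9] y:[27/2,39/2] z:[-29/2,-11] -> miss, prune
  N26 x:[-8,23/2] y:[19/2,33/2] z:[-11,11/2] -> miss, prune
  N27 x:[9/2,19/2] y:[-3/2,9] z:[-12,1/2] -> miss, prune

5 AABB tests over nodes [0, 6, 19, 26, 27]; 0 leaves entered; closest miss.

== RESULT ==
0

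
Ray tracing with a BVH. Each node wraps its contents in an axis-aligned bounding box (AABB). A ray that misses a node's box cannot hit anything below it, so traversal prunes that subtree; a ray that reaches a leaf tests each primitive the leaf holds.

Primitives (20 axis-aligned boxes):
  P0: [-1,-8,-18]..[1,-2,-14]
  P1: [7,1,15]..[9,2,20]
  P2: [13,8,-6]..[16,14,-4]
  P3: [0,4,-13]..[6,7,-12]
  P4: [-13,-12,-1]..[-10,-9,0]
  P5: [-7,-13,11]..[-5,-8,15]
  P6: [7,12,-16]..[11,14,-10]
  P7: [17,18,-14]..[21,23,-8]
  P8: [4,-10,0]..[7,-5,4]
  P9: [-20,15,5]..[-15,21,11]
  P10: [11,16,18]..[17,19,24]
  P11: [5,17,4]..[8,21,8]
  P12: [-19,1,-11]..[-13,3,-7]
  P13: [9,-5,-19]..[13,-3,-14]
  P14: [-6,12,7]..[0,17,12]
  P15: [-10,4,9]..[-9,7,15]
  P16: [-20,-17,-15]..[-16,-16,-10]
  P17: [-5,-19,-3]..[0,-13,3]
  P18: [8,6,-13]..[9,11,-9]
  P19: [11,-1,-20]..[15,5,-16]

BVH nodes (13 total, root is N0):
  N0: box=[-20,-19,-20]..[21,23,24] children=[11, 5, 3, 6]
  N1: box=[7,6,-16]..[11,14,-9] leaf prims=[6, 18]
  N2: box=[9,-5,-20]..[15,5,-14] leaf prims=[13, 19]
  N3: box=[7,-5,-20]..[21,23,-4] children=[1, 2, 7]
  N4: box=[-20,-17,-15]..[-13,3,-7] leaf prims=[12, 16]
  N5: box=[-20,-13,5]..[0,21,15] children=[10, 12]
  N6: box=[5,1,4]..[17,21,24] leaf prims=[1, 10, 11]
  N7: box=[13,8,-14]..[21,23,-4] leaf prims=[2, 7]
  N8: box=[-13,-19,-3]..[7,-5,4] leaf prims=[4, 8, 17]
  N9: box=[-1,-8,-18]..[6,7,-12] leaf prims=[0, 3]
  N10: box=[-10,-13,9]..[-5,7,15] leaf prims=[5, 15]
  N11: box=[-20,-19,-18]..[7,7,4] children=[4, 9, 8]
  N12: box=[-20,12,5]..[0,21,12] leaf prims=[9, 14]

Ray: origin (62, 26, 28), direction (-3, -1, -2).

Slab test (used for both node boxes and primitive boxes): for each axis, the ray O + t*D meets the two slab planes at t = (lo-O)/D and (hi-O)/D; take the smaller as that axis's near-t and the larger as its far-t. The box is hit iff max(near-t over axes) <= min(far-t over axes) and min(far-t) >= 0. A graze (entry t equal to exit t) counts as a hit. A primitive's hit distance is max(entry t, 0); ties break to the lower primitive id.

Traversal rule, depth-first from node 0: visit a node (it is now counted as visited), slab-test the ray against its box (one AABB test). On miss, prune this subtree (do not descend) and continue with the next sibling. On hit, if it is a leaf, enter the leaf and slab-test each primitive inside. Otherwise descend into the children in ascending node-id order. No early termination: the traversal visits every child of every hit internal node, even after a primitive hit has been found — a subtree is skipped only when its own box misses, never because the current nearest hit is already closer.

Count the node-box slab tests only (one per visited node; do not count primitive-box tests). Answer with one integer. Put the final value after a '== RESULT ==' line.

Walk:
N0 x:[41/3,82/3] y:[3,45] z:[2,24] -> hit [41/3,24], descend [3, 5, 6, 11]
  N3 x:[41/3,55/3] y:[3,31] z:[16,24] -> hit [16,55/3], descend [1, 2, 7]
    N1 x:[17,55/3] y:[12,20] z:[37/2,22] -> miss, prune
    N2 x:[47/3,53/3] y:[21,31] z:[21,24] -> miss, prune
    N7 x:[41/3,49/3] y:[3,18] z:[16,21] -> hit [16,49/3] leaf, test {P2@t=16, P7(miss)}
  N5 x:[62/3,82/3] y:[5,39] z:[13/2,23/2] -> miss, prune
  N6 x:[15,19] y:[5,25] z:[2,12] -> miss, prune
  N11 x:[55/3,82/3] y:[19,45] z:[12,23] -> hit [19,23], descend [4, 8, 9]
    N4 x:[25,82/3] y:[23,43] z:[35/2,43/2] -> miss, prune
    N8 x:[55/3,25] y:[31,45] z:[12,31/2] -> miss, prune
    N9 x:[56/3,21] y:[19,34] z:[20,23] -> hit [20,21] leaf, test {P0(miss), P3@t=20}

11 AABB tests over nodes [0, 3, 1, 2, 7, 5, 6, 11, 4, 8, 9]; 2 leaves entered; closest P2.

== RESULT ==
11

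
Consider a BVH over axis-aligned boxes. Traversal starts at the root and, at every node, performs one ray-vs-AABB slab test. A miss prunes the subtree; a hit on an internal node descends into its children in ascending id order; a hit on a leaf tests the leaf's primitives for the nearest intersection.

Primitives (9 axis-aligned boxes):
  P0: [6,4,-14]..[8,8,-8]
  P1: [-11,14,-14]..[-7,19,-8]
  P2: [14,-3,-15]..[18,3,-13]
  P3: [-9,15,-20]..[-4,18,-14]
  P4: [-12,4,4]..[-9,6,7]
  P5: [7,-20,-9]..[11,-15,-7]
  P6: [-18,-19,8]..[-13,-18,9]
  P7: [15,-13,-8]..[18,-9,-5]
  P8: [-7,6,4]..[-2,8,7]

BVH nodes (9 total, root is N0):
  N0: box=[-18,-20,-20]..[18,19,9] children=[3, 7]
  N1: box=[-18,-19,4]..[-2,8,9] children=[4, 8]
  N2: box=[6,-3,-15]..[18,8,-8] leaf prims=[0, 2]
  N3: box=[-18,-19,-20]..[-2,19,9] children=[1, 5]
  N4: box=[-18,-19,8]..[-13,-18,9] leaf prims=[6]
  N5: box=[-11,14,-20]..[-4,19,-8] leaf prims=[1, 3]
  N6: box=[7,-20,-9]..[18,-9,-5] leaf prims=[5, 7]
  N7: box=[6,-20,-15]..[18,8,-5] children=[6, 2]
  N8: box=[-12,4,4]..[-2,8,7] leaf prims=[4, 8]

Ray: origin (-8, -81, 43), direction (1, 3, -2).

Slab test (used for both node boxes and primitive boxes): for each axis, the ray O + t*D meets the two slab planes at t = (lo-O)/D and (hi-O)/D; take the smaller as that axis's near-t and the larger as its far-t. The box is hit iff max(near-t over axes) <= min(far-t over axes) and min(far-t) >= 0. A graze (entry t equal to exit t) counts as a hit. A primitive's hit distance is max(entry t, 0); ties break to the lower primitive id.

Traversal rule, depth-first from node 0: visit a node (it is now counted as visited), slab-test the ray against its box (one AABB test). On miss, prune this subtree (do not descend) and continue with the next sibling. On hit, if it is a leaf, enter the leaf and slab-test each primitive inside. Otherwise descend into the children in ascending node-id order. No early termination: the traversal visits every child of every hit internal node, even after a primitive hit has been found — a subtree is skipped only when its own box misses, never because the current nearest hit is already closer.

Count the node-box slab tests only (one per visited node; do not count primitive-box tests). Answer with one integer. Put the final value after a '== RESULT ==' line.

Trace the traversal:
N0 x:[-10,26] y:[61/3,100/3] z:[17,63/2] -> hit [61/3,26], descend [3, 7]
  N3 x:[-10,6] y:[62/3,100/3] z:[17,63/2] -> miss, prune
  N7 x:[14,26] y:[61/3,89/3] z:[24,29] -> hit [24,26], descend [2, 6]
    N2 x:[14,26] y:[26,89/3] z:[51/2,29] -> hit [26,26] leaf, test {P0(miss), P2(miss)}
    N6 x:[15,26] y:[61/3,24] z:[24,26] -> hit [24,24] leaf, test {P5(miss), P7@t=24}

Summary -> nodes [0, 3, 7, 2, 6]; box-tests=5; leaf-entries=2; first=P7

== RESULT ==
5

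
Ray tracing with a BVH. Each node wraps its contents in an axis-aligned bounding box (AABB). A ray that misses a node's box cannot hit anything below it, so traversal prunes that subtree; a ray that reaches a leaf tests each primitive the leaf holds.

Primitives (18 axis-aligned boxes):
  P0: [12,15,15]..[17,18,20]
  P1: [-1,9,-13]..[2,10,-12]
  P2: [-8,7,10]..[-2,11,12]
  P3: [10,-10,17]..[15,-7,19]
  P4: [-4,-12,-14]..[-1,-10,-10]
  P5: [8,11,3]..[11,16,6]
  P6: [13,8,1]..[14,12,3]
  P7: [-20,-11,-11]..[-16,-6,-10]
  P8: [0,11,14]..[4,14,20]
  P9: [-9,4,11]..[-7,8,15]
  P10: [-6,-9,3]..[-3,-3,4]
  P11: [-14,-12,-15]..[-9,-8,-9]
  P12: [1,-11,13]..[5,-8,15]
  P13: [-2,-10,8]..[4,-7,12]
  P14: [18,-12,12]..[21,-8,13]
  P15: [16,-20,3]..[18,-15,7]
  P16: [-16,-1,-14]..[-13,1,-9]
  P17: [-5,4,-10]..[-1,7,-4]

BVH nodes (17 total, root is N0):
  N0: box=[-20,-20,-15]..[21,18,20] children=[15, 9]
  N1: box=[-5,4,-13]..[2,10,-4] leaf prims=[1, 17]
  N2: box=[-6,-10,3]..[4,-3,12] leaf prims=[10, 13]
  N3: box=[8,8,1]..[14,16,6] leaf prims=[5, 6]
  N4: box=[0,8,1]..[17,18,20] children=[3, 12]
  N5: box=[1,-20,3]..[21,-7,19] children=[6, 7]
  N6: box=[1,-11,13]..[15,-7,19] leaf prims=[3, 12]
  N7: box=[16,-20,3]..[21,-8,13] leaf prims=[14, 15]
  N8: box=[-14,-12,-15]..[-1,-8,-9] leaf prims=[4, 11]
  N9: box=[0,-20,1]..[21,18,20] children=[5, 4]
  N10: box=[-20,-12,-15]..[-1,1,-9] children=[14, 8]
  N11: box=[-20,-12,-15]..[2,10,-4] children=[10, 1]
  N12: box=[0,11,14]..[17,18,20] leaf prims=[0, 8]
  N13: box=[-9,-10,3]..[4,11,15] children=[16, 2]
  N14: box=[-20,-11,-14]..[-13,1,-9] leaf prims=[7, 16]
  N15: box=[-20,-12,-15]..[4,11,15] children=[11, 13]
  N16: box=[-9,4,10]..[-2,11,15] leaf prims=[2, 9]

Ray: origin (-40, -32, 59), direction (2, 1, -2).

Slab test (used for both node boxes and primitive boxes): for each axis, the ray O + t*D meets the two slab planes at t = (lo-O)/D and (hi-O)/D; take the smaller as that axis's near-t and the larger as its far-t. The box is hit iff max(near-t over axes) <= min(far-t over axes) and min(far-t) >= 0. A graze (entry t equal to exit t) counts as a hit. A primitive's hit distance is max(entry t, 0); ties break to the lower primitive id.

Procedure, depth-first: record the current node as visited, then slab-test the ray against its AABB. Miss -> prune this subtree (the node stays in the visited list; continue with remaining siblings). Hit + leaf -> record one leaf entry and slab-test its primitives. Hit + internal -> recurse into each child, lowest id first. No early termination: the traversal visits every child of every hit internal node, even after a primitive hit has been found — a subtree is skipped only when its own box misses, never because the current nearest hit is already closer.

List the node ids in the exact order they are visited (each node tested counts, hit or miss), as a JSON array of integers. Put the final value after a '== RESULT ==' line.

Traverse from the root:
N0 x:[10,61/2] y:[12,50] z:[39/2,37] -> hit [39/2,61/2], descend [9, 15]
  N9 x:[20,61/2] y:[12,50] z:[39/2,29] -> hit [20,29], descend [4, 5]
    N4 x:[20,57/2] y:[40,50] z:[39/2,29] -> miss, prune
    N5 x:[41/2,61/2] y:[12,25] z:[20,28] -> hit [41/2,25], descend [6, 7]
      N6 x:[41/2,55/2] y:[21,25] z:[20,23] -> hit [21,23] leaf, test {P3(miss), P12@t=22}
      N7 x:[28,61/2] y:[12,24] z:[23,28] -> miss, prune
  N15 x:[10,22] y:[20,43] z:[22,37] -> hit [22,22], descend [11, 13]
    N11 x:[10,21] y:[20,42] z:[63/2,37] -> miss, prune
    N13 x:[31/2,22] y:[22,43] z:[22,28] -> hit [22,22], descend [2, 16]
      N2 x:[17,22] y:[22,29] z:[47/2,28] -> miss, prune
      N16 x:[31/2,19] y:[36,43] z:[22,49/2] -> miss, prune

order=[0, 9, 4, 5, 6, 7, 15, 11, 13, 2, 16]  |boxes|=11  |leaves|=1  hit=P12

== RESULT ==
[0, 9, 4, 5, 6, 7, 15, 11, 13, 2, 16]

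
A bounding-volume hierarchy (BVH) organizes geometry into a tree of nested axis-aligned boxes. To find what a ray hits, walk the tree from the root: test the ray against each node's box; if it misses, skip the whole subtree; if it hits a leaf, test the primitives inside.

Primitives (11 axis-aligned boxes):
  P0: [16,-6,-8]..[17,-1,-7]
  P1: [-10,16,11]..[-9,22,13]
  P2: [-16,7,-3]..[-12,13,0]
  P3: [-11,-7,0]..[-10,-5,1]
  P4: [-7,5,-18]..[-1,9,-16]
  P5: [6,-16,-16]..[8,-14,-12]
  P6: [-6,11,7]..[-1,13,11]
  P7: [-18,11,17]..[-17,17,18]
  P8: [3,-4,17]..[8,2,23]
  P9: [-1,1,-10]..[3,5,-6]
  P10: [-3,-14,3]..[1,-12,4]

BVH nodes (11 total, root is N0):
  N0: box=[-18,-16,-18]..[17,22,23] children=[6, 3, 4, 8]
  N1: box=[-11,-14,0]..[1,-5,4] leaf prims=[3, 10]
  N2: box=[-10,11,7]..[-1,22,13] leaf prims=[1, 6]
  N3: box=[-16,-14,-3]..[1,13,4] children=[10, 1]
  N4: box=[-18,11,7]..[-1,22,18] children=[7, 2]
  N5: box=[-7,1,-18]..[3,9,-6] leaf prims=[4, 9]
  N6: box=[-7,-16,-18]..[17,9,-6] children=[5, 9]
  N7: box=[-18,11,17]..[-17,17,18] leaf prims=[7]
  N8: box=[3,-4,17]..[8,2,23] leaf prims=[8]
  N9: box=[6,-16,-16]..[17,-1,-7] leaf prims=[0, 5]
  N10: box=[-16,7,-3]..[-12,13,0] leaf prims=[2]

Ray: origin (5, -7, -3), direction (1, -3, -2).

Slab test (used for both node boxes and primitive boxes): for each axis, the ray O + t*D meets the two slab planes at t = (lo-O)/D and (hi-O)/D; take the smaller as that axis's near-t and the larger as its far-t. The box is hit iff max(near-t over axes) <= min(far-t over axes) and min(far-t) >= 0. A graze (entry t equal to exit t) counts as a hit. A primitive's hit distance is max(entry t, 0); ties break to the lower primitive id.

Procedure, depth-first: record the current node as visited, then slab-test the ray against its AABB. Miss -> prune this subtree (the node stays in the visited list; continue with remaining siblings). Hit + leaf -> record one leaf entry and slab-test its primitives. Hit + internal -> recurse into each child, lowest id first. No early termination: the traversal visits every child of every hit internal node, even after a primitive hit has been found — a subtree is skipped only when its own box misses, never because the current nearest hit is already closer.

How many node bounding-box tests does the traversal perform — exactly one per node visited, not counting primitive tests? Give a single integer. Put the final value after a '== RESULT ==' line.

Walk:
N0 x:[-23,12] y:[-29/3,3] z:[-13,15/2] -> hit [-29/3,3], descend [3, 4, 6, 8]
  N3 x:[-21,-4] y:[-20/3,7/3] z:[-7/2,0] -> miss, prune
  N4 x:[-23,-6] y:[-29/3,-6] z:[-21/2,-5] -> miss, prune
  N6 x:[-12,12] y:[-16/3,3] z:[3/2,15/2] -> hit [3/2,3], descend [5, 9]
    N5 x:[-12,-2] y:[-16/3,-8/3] z:[3/2,15/2] -> miss, prune
    N9 x:[1,12] y:[-2,3] z:[2,13/2] -> hit [2,3] leaf, test {P0(miss), P5(miss)}
  N8 x:[-2,3] y:[-3,-1] z:[-13,-10] -> miss, prune

7 AABB tests over nodes [0, 3, 4, 6, 5, 9, 8]; 1 leaf entered; closest miss.

== RESULT ==
7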